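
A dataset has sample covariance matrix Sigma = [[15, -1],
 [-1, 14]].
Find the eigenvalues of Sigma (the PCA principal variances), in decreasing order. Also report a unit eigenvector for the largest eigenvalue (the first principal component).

Step 1 — characteristic polynomial of 2×2 Sigma:
  det(Sigma - λI) = λ² - trace · λ + det = 0.
  trace = 15 + 14 = 29, det = 15·14 - (-1)² = 209.
Step 2 — discriminant:
  Δ = trace² - 4·det = 841 - 836 = 5.
Step 3 — eigenvalues:
  λ = (trace ± √Δ)/2 = (29 ± 2.2361)/2,
  λ_1 = 15.618,  λ_2 = 13.382.

Step 4 — unit eigenvector for λ_1: solve (Sigma - λ_1 I)v = 0. First row:
  (15 - 15.618)·v_x + (-1)·v_y = 0, i.e. (-0.618)·v_x + (-1)·v_y = 0,
  so v ∝ (b, λ_1 - a) = (-1, 0.618); multiply by -1 so the first entry is positive: u = (1, -0.618).
  ||u|| = √((1)² + (-0.618)²) = √(1.382) ≈ 1.1756,
  v_1 = u/||u|| ≈ (0.8507, -0.5257) (||v_1|| = 1).

λ_1 = 15.618,  λ_2 = 13.382;  v_1 ≈ (0.8507, -0.5257)


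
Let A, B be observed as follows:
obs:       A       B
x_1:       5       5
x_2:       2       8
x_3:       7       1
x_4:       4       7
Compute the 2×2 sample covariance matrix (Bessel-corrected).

Step 1 — column means:
  mean(A) = (5 + 2 + 7 + 4) / 4 = 18/4 = 4.5
  mean(B) = (5 + 8 + 1 + 7) / 4 = 21/4 = 5.25

Step 2 — sample covariance S[i,j] = (1/(n-1)) · Σ_k (x_{k,i} - mean_i) · (x_{k,j} - mean_j), with n-1 = 3.
  S[A,A] = ((0.5)·(0.5) + (-2.5)·(-2.5) + (2.5)·(2.5) + (-0.5)·(-0.5)) / 3 = 13/3 = 4.3333
  S[A,B] = ((0.5)·(-0.25) + (-2.5)·(2.75) + (2.5)·(-4.25) + (-0.5)·(1.75)) / 3 = -18.5/3 = -6.1667
  S[B,B] = ((-0.25)·(-0.25) + (2.75)·(2.75) + (-4.25)·(-4.25) + (1.75)·(1.75)) / 3 = 28.75/3 = 9.5833

S is symmetric (S[j,i] = S[i,j]). Assembling:

S = [[4.3333, -6.1667],
 [-6.1667, 9.5833]]


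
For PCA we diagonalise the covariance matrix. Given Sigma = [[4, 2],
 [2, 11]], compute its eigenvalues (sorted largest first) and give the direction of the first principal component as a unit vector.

Step 1 — characteristic polynomial of 2×2 Sigma:
  det(Sigma - λI) = λ² - trace · λ + det = 0.
  trace = 4 + 11 = 15, det = 4·11 - (2)² = 40.
Step 2 — discriminant:
  Δ = trace² - 4·det = 225 - 160 = 65.
Step 3 — eigenvalues:
  λ = (trace ± √Δ)/2 = (15 ± 8.0623)/2,
  λ_1 = 11.5311,  λ_2 = 3.4689.

Step 4 — unit eigenvector for λ_1: solve (Sigma - λ_1 I)v = 0. First row:
  (4 - 11.5311)·v_x + (2)·v_y = 0, i.e. (-7.5311)·v_x + (2)·v_y = 0,
  so v ∝ (b, λ_1 - a) = (2, 7.5311) = u.
  ||u|| = √((2)² + (7.5311)²) = √(60.7179) ≈ 7.7922,
  v_1 = u/||u|| ≈ (0.2567, 0.9665) (||v_1|| = 1).

λ_1 = 11.5311,  λ_2 = 3.4689;  v_1 ≈ (0.2567, 0.9665)


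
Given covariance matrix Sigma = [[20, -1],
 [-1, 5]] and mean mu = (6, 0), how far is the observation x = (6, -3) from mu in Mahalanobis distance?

Step 1 — centre the observation: (x - mu) = (0, -3).

Step 2 — invert Sigma. det(Sigma) = 20·5 - (-1)² = 99.
  Sigma^{-1} = (1/det) · [[d, -b], [-b, a]] = [[0.0505, 0.0101],
 [0.0101, 0.202]].

Step 3 — form the quadratic (x - mu)^T · Sigma^{-1} · (x - mu):
  Sigma^{-1} · (x - mu) = (-0.0303, -0.6061).
  (x - mu)^T · [Sigma^{-1} · (x - mu)] = (0)·(-0.0303) + (-3)·(-0.6061) = 1.8182.

Step 4 — take square root: d = √(1.8182) ≈ 1.3484.

d(x, mu) = √(1.8182) ≈ 1.3484


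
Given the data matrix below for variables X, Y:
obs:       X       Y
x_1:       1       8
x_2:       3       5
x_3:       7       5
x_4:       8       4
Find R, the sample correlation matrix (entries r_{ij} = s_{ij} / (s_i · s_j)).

Step 1 — column means:
  mean(X) = (1 + 3 + 7 + 8) / 4 = 19/4 = 4.75
  mean(Y) = (8 + 5 + 5 + 4) / 4 = 22/4 = 5.5

Step 2 — sample variances and covariances s[i,j] = (1/(n-1)) · Σ_k (x_{k,i} - mean_i) · (x_{k,j} - mean_j), with n-1 = 3:
  s[X,X] = ((-3.75)·(-3.75) + (-1.75)·(-1.75) + (2.25)·(2.25) + (3.25)·(3.25)) / 3 = 32.75/3 = 10.9167
  s[X,Y] = ((-3.75)·(2.5) + (-1.75)·(-0.5) + (2.25)·(-0.5) + (3.25)·(-1.5)) / 3 = -14.5/3 = -4.8333
  s[Y,Y] = ((2.5)·(2.5) + (-0.5)·(-0.5) + (-0.5)·(-0.5) + (-1.5)·(-1.5)) / 3 = 9/3 = 3
  Sample standard deviations s_i = √(s[i,i]):
  s(X) = √(10.9167) = 3.304
  s(Y) = √(3) = 1.7321

Step 3 — r_{ij} = s_{ij} / (s_i · s_j):
  r[X,X] = 1 (diagonal).
  r[X,Y] = -4.8333 / (3.304 · 1.7321) = -4.8333 / 5.7228 = -0.8446
  r[Y,Y] = 1 (diagonal).

R is symmetric with unit diagonal. Assembling:

R = [[1, -0.8446],
 [-0.8446, 1]]


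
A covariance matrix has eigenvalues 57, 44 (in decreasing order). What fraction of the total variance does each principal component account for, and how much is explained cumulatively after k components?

Step 1 — total variance = trace(Sigma) = Σ λ_i = 57 + 44 = 101.

Step 2 — fraction explained by component i = λ_i / Σ λ:
  PC1: 57/101 = 0.5644
  PC2: 44/101 = 0.4356

Step 3 — cumulative fraction after k components = (λ_1 + ... + λ_k) / Σ λ:
  k = 1: 57/101 = 0.5644
  k = 2: (57 + 44)/101 = 101/101 = 1

Summary (fraction, with percent):

explained: PC1 0.5644 (56.44%), PC2 0.4356 (43.56%);  cumulative: 0.5644, 1


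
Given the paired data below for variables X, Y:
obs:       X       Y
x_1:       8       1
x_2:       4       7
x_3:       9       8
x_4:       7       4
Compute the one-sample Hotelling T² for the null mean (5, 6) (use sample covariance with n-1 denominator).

Step 1 — sample mean vector:
  mean(X) = (8 + 4 + 9 + 7) / 4 = 28/4 = 7
  mean(Y) = (1 + 7 + 8 + 4) / 4 = 20/4 = 5
  x̄ = (7, 5),  deviation x̄ - mu_0 = (7, 5) - (5, 6) = (2, -1).

Step 2 — sample covariance matrix, S[i,j] = (1/(n-1)) · Σ_k (x_{k,i} - mean_i) · (x_{k,j} - mean_j), divisor n-1 = 3:
  S[X,X] = ((1)·(1) + (-3)·(-3) + (2)·(2) + (0)·(0)) / 3 = 14/3 = 4.6667
  S[X,Y] = ((1)·(-4) + (-3)·(2) + (2)·(3) + (0)·(-1)) / 3 = -4/3 = -1.3333
  S[Y,Y] = ((-4)·(-4) + (2)·(2) + (3)·(3) + (-1)·(-1)) / 3 = 30/3 = 10
  S = [[4.6667, -1.3333],
 [-1.3333, 10]].

Step 3 — invert S. det(S) = 4.6667·10 - (-1.3333)² = 44.8889.
  S^{-1} = (1/det) · [[d, -b], [-b, a]] = [[0.2228, 0.0297],
 [0.0297, 0.104]].

Step 4 — quadratic form (x̄ - mu_0)^T · S^{-1} · (x̄ - mu_0):
  S^{-1} · (x̄ - mu_0) = (0.4158, -0.0446),
  (x̄ - mu_0)^T · [...] = (2)·(0.4158) + (-1)·(-0.0446) = 0.8762.

Step 5 — scale by n: T² = 4 · 0.8762 = 3.505.

T² ≈ 3.505


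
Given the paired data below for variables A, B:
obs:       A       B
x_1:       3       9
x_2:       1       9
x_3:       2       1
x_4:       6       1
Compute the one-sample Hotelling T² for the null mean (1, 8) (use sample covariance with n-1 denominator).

Step 1 — sample mean vector:
  mean(A) = (3 + 1 + 2 + 6) / 4 = 12/4 = 3
  mean(B) = (9 + 9 + 1 + 1) / 4 = 20/4 = 5
  x̄ = (3, 5),  deviation x̄ - mu_0 = (3, 5) - (1, 8) = (2, -3).

Step 2 — sample covariance matrix, S[i,j] = (1/(n-1)) · Σ_k (x_{k,i} - mean_i) · (x_{k,j} - mean_j), divisor n-1 = 3:
  S[A,A] = ((0)·(0) + (-2)·(-2) + (-1)·(-1) + (3)·(3)) / 3 = 14/3 = 4.6667
  S[A,B] = ((0)·(4) + (-2)·(4) + (-1)·(-4) + (3)·(-4)) / 3 = -16/3 = -5.3333
  S[B,B] = ((4)·(4) + (4)·(4) + (-4)·(-4) + (-4)·(-4)) / 3 = 64/3 = 21.3333
  S = [[4.6667, -5.3333],
 [-5.3333, 21.3333]].

Step 3 — invert S. det(S) = 4.6667·21.3333 - (-5.3333)² = 71.1111.
  S^{-1} = (1/det) · [[d, -b], [-b, a]] = [[0.3, 0.075],
 [0.075, 0.0656]].

Step 4 — quadratic form (x̄ - mu_0)^T · S^{-1} · (x̄ - mu_0):
  S^{-1} · (x̄ - mu_0) = (0.375, -0.0469),
  (x̄ - mu_0)^T · [...] = (2)·(0.375) + (-3)·(-0.0469) = 0.8906.

Step 5 — scale by n: T² = 4 · 0.8906 = 3.5625.

T² ≈ 3.5625


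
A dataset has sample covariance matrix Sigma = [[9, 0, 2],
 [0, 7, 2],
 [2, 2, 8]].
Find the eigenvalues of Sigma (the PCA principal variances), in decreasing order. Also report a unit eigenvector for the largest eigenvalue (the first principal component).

Step 1 — characteristic polynomial p(λ) = det(λI - Sigma) = λ³ - tr·λ² + c_1·λ - det, where tr = trace, c_1 = sum of the principal 2×2 minors, det = det(Sigma):
  tr = 9 + 7 + 8 = 24,
  c_1 = (9·7 - (0)²) + (9·8 - (2)²) + (7·8 - (2)²) = 63 + 68 + 52 = 183,
  det = 9·(7·8 - (2)²) - (0)·((0)·8 - (2)·(2)) + (2)·((0)·(2) - 7·(2)) = 9·(52) - (0)·(-4) + (2)·(-14) = 440.
  So p(λ) = λ³ - 24λ² + 183λ - 440.
Step 2 — look for an integer root (rational root theorem: any rational root is an integer divisor of 440). Testing λ = 5:
  p(5) = 125 - 600 + 915 - 440 = 0  ✓
  Dividing out (λ - 5): p(λ) = (λ - 5)(λ² - 19λ + 88).
Step 3 — remaining eigenvalues from the quadratic λ² - 19λ + 88 = 0:
  Δ = 19² - 4·88 = 361 - 352 = 9,  λ = (19 ± √9)/2 = (19 ± 3)/2 = 11 or 8.
  Sorted: λ_1 = 11,  λ_2 = 8,  λ_3 = 5  (check: sum = 24 = tr ✓).

Step 4 — unit eigenvector for λ_1 = 11: v spans the null space of (Sigma - λ_1 I), whose rows are
  r_1 = (-2, 0, 2),  r_2 = (0, -4, 2),  r_3 = (2, 2, -3).
  v is orthogonal to every row, so take v ∝ r_1 × r_2 = ((0)·(2) - (2)·(-4), (2)·(0) - (-2)·(2), (-2)·(-4) - (0)·(0)) = (8, 4, 8).
  Rescale (divide by 4): u = (2, 1, 2).
  ||u|| = √((2)² + (1)² + (2)²) = √(9) = 3,  v_1 = u/||u|| ≈ (0.6667, 0.3333, 0.6667) (||v_1|| = 1).

λ_1 = 11,  λ_2 = 8,  λ_3 = 5;  v_1 ≈ (0.6667, 0.3333, 0.6667)


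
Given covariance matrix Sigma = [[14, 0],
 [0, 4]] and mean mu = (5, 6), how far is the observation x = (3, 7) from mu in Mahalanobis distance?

Step 1 — centre the observation: (x - mu) = (-2, 1).

Step 2 — invert Sigma. det(Sigma) = 14·4 - (0)² = 56.
  Sigma^{-1} = (1/det) · [[d, -b], [-b, a]] = [[0.0714, 0],
 [0, 0.25]].

Step 3 — form the quadratic (x - mu)^T · Sigma^{-1} · (x - mu):
  Sigma^{-1} · (x - mu) = (-0.1429, 0.25).
  (x - mu)^T · [Sigma^{-1} · (x - mu)] = (-2)·(-0.1429) + (1)·(0.25) = 0.5357.

Step 4 — take square root: d = √(0.5357) ≈ 0.7319.

d(x, mu) = √(0.5357) ≈ 0.7319


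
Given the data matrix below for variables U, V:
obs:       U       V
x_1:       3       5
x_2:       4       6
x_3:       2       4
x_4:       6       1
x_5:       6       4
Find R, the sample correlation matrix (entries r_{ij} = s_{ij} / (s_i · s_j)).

Step 1 — column means:
  mean(U) = (3 + 4 + 2 + 6 + 6) / 5 = 21/5 = 4.2
  mean(V) = (5 + 6 + 4 + 1 + 4) / 5 = 20/5 = 4

Step 2 — sample variances and covariances s[i,j] = (1/(n-1)) · Σ_k (x_{k,i} - mean_i) · (x_{k,j} - mean_j), with n-1 = 4:
  s[U,U] = ((-1.2)·(-1.2) + (-0.2)·(-0.2) + (-2.2)·(-2.2) + (1.8)·(1.8) + (1.8)·(1.8)) / 4 = 12.8/4 = 3.2
  s[U,V] = ((-1.2)·(1) + (-0.2)·(2) + (-2.2)·(0) + (1.8)·(-3) + (1.8)·(0)) / 4 = -7/4 = -1.75
  s[V,V] = ((1)·(1) + (2)·(2) + (0)·(0) + (-3)·(-3) + (0)·(0)) / 4 = 14/4 = 3.5
  Sample standard deviations s_i = √(s[i,i]):
  s(U) = √(3.2) = 1.7889
  s(V) = √(3.5) = 1.8708

Step 3 — r_{ij} = s_{ij} / (s_i · s_j):
  r[U,U] = 1 (diagonal).
  r[U,V] = -1.75 / (1.7889 · 1.8708) = -1.75 / 3.3466 = -0.5229
  r[V,V] = 1 (diagonal).

R is symmetric with unit diagonal. Assembling:

R = [[1, -0.5229],
 [-0.5229, 1]]


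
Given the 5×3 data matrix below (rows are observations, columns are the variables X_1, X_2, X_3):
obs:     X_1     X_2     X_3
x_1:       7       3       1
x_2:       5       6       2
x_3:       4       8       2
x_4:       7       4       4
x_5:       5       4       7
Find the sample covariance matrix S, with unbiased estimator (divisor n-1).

Step 1 — column means:
  mean(X_1) = (7 + 5 + 4 + 7 + 5) / 5 = 28/5 = 5.6
  mean(X_2) = (3 + 6 + 8 + 4 + 4) / 5 = 25/5 = 5
  mean(X_3) = (1 + 2 + 2 + 4 + 7) / 5 = 16/5 = 3.2

Step 2 — sample covariance S[i,j] = (1/(n-1)) · Σ_k (x_{k,i} - mean_i) · (x_{k,j} - mean_j), with n-1 = 4.
  S[X_1,X_1] = ((1.4)·(1.4) + (-0.6)·(-0.6) + (-1.6)·(-1.6) + (1.4)·(1.4) + (-0.6)·(-0.6)) / 4 = 7.2/4 = 1.8
  S[X_1,X_2] = ((1.4)·(-2) + (-0.6)·(1) + (-1.6)·(3) + (1.4)·(-1) + (-0.6)·(-1)) / 4 = -9/4 = -2.25
  S[X_1,X_3] = ((1.4)·(-2.2) + (-0.6)·(-1.2) + (-1.6)·(-1.2) + (1.4)·(0.8) + (-0.6)·(3.8)) / 4 = -1.6/4 = -0.4
  S[X_2,X_2] = ((-2)·(-2) + (1)·(1) + (3)·(3) + (-1)·(-1) + (-1)·(-1)) / 4 = 16/4 = 4
  S[X_2,X_3] = ((-2)·(-2.2) + (1)·(-1.2) + (3)·(-1.2) + (-1)·(0.8) + (-1)·(3.8)) / 4 = -5/4 = -1.25
  S[X_3,X_3] = ((-2.2)·(-2.2) + (-1.2)·(-1.2) + (-1.2)·(-1.2) + (0.8)·(0.8) + (3.8)·(3.8)) / 4 = 22.8/4 = 5.7

S is symmetric (S[j,i] = S[i,j]). Assembling:

S = [[1.8, -2.25, -0.4],
 [-2.25, 4, -1.25],
 [-0.4, -1.25, 5.7]]


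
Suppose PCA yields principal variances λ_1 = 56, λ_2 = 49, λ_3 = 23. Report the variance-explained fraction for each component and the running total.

Step 1 — total variance = trace(Sigma) = Σ λ_i = 56 + 49 + 23 = 128.

Step 2 — fraction explained by component i = λ_i / Σ λ:
  PC1: 56/128 = 0.4375
  PC2: 49/128 = 0.3828
  PC3: 23/128 = 0.1797

Step 3 — cumulative fraction after k components = (λ_1 + ... + λ_k) / Σ λ:
  k = 1: 56/128 = 0.4375
  k = 2: (56 + 49)/128 = 105/128 = 0.8203
  k = 3: (56 + 49 + 23)/128 = 128/128 = 1

Summary (fraction, with percent):

explained: PC1 0.4375 (43.75%), PC2 0.3828 (38.28%), PC3 0.1797 (17.97%);  cumulative: 0.4375, 0.8203, 1


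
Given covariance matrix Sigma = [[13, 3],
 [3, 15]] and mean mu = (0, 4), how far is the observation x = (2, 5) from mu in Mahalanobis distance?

Step 1 — centre the observation: (x - mu) = (2, 1).

Step 2 — invert Sigma. det(Sigma) = 13·15 - (3)² = 186.
  Sigma^{-1} = (1/det) · [[d, -b], [-b, a]] = [[0.0806, -0.0161],
 [-0.0161, 0.0699]].

Step 3 — form the quadratic (x - mu)^T · Sigma^{-1} · (x - mu):
  Sigma^{-1} · (x - mu) = (0.1452, 0.0376).
  (x - mu)^T · [Sigma^{-1} · (x - mu)] = (2)·(0.1452) + (1)·(0.0376) = 0.328.

Step 4 — take square root: d = √(0.328) ≈ 0.5727.

d(x, mu) = √(0.328) ≈ 0.5727


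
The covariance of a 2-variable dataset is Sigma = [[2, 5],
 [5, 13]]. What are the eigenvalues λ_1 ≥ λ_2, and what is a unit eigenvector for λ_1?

Step 1 — characteristic polynomial of 2×2 Sigma:
  det(Sigma - λI) = λ² - trace · λ + det = 0.
  trace = 2 + 13 = 15, det = 2·13 - (5)² = 1.
Step 2 — discriminant:
  Δ = trace² - 4·det = 225 - 4 = 221.
Step 3 — eigenvalues:
  λ = (trace ± √Δ)/2 = (15 ± 14.8661)/2,
  λ_1 = 14.933,  λ_2 = 0.067.

Step 4 — unit eigenvector for λ_1: solve (Sigma - λ_1 I)v = 0. First row:
  (2 - 14.933)·v_x + (5)·v_y = 0, i.e. (-12.933)·v_x + (5)·v_y = 0,
  so v ∝ (b, λ_1 - a) = (5, 12.933) = u.
  ||u|| = √((5)² + (12.933)²) = √(192.2634) ≈ 13.8659,
  v_1 = u/||u|| ≈ (0.3606, 0.9327) (||v_1|| = 1).

λ_1 = 14.933,  λ_2 = 0.067;  v_1 ≈ (0.3606, 0.9327)


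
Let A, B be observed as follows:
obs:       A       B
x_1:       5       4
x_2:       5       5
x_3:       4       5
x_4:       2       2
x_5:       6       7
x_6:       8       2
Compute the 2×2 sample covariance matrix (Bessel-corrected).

Step 1 — column means:
  mean(A) = (5 + 5 + 4 + 2 + 6 + 8) / 6 = 30/6 = 5
  mean(B) = (4 + 5 + 5 + 2 + 7 + 2) / 6 = 25/6 = 4.1667

Step 2 — sample covariance S[i,j] = (1/(n-1)) · Σ_k (x_{k,i} - mean_i) · (x_{k,j} - mean_j), with n-1 = 5.
  S[A,A] = ((0)·(0) + (0)·(0) + (-1)·(-1) + (-3)·(-3) + (1)·(1) + (3)·(3)) / 5 = 20/5 = 4
  S[A,B] = ((0)·(-0.1667) + (0)·(0.8333) + (-1)·(0.8333) + (-3)·(-2.1667) + (1)·(2.8333) + (3)·(-2.1667)) / 5 = 2/5 = 0.4
  S[B,B] = ((-0.1667)·(-0.1667) + (0.8333)·(0.8333) + (0.8333)·(0.8333) + (-2.1667)·(-2.1667) + (2.8333)·(2.8333) + (-2.1667)·(-2.1667)) / 5 = 18.8333/5 = 3.7667

S is symmetric (S[j,i] = S[i,j]). Assembling:

S = [[4, 0.4],
 [0.4, 3.7667]]


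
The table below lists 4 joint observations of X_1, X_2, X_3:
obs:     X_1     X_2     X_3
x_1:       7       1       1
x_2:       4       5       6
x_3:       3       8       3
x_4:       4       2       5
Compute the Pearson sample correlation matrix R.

Step 1 — column means:
  mean(X_1) = (7 + 4 + 3 + 4) / 4 = 18/4 = 4.5
  mean(X_2) = (1 + 5 + 8 + 2) / 4 = 16/4 = 4
  mean(X_3) = (1 + 6 + 3 + 5) / 4 = 15/4 = 3.75

Step 2 — sample variances and covariances s[i,j] = (1/(n-1)) · Σ_k (x_{k,i} - mean_i) · (x_{k,j} - mean_j), with n-1 = 3:
  s[X_1,X_1] = ((2.5)·(2.5) + (-0.5)·(-0.5) + (-1.5)·(-1.5) + (-0.5)·(-0.5)) / 3 = 9/3 = 3
  s[X_1,X_2] = ((2.5)·(-3) + (-0.5)·(1) + (-1.5)·(4) + (-0.5)·(-2)) / 3 = -13/3 = -4.3333
  s[X_1,X_3] = ((2.5)·(-2.75) + (-0.5)·(2.25) + (-1.5)·(-0.75) + (-0.5)·(1.25)) / 3 = -7.5/3 = -2.5
  s[X_2,X_2] = ((-3)·(-3) + (1)·(1) + (4)·(4) + (-2)·(-2)) / 3 = 30/3 = 10
  s[X_2,X_3] = ((-3)·(-2.75) + (1)·(2.25) + (4)·(-0.75) + (-2)·(1.25)) / 3 = 5/3 = 1.6667
  s[X_3,X_3] = ((-2.75)·(-2.75) + (2.25)·(2.25) + (-0.75)·(-0.75) + (1.25)·(1.25)) / 3 = 14.75/3 = 4.9167
  Sample standard deviations s_i = √(s[i,i]):
  s(X_1) = √(3) = 1.7321
  s(X_2) = √(10) = 3.1623
  s(X_3) = √(4.9167) = 2.2174

Step 3 — r_{ij} = s_{ij} / (s_i · s_j):
  r[X_1,X_1] = 1 (diagonal).
  r[X_1,X_2] = -4.3333 / (1.7321 · 3.1623) = -4.3333 / 5.4772 = -0.7912
  r[X_1,X_3] = -2.5 / (1.7321 · 2.2174) = -2.5 / 3.8406 = -0.6509
  r[X_2,X_2] = 1 (diagonal).
  r[X_2,X_3] = 1.6667 / (3.1623 · 2.2174) = 1.6667 / 7.0119 = 0.2377
  r[X_3,X_3] = 1 (diagonal).

R is symmetric with unit diagonal. Assembling:

R = [[1, -0.7912, -0.6509],
 [-0.7912, 1, 0.2377],
 [-0.6509, 0.2377, 1]]


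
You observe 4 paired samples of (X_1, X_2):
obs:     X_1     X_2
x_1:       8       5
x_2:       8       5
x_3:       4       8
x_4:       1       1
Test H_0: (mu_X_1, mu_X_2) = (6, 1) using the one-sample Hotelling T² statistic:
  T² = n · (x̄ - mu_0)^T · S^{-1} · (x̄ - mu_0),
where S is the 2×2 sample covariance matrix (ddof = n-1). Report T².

Step 1 — sample mean vector:
  mean(X_1) = (8 + 8 + 4 + 1) / 4 = 21/4 = 5.25
  mean(X_2) = (5 + 5 + 8 + 1) / 4 = 19/4 = 4.75
  x̄ = (5.25, 4.75),  deviation x̄ - mu_0 = (5.25, 4.75) - (6, 1) = (-0.75, 3.75).

Step 2 — sample covariance matrix, S[i,j] = (1/(n-1)) · Σ_k (x_{k,i} - mean_i) · (x_{k,j} - mean_j), divisor n-1 = 3:
  S[X_1,X_1] = ((2.75)·(2.75) + (2.75)·(2.75) + (-1.25)·(-1.25) + (-4.25)·(-4.25)) / 3 = 34.75/3 = 11.5833
  S[X_1,X_2] = ((2.75)·(0.25) + (2.75)·(0.25) + (-1.25)·(3.25) + (-4.25)·(-3.75)) / 3 = 13.25/3 = 4.4167
  S[X_2,X_2] = ((0.25)·(0.25) + (0.25)·(0.25) + (3.25)·(3.25) + (-3.75)·(-3.75)) / 3 = 24.75/3 = 8.25
  S = [[11.5833, 4.4167],
 [4.4167, 8.25]].

Step 3 — invert S. det(S) = 11.5833·8.25 - (4.4167)² = 76.0556.
  S^{-1} = (1/det) · [[d, -b], [-b, a]] = [[0.1085, -0.0581],
 [-0.0581, 0.1523]].

Step 4 — quadratic form (x̄ - mu_0)^T · S^{-1} · (x̄ - mu_0):
  S^{-1} · (x̄ - mu_0) = (-0.2991, 0.6147),
  (x̄ - mu_0)^T · [...] = (-0.75)·(-0.2991) + (3.75)·(0.6147) = 2.5294.

Step 5 — scale by n: T² = 4 · 2.5294 = 10.1176.

T² ≈ 10.1176


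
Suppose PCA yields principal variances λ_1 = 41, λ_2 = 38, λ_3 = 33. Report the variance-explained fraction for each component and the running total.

Step 1 — total variance = trace(Sigma) = Σ λ_i = 41 + 38 + 33 = 112.

Step 2 — fraction explained by component i = λ_i / Σ λ:
  PC1: 41/112 = 0.3661
  PC2: 38/112 = 0.3393
  PC3: 33/112 = 0.2946

Step 3 — cumulative fraction after k components = (λ_1 + ... + λ_k) / Σ λ:
  k = 1: 41/112 = 0.3661
  k = 2: (41 + 38)/112 = 79/112 = 0.7054
  k = 3: (41 + 38 + 33)/112 = 112/112 = 1

Summary (fraction, with percent):

explained: PC1 0.3661 (36.61%), PC2 0.3393 (33.93%), PC3 0.2946 (29.46%);  cumulative: 0.3661, 0.7054, 1


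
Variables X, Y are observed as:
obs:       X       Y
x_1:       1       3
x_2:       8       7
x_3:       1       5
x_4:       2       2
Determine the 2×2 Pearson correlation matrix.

Step 1 — column means:
  mean(X) = (1 + 8 + 1 + 2) / 4 = 12/4 = 3
  mean(Y) = (3 + 7 + 5 + 2) / 4 = 17/4 = 4.25

Step 2 — sample variances and covariances s[i,j] = (1/(n-1)) · Σ_k (x_{k,i} - mean_i) · (x_{k,j} - mean_j), with n-1 = 3:
  s[X,X] = ((-2)·(-2) + (5)·(5) + (-2)·(-2) + (-1)·(-1)) / 3 = 34/3 = 11.3333
  s[X,Y] = ((-2)·(-1.25) + (5)·(2.75) + (-2)·(0.75) + (-1)·(-2.25)) / 3 = 17/3 = 5.6667
  s[Y,Y] = ((-1.25)·(-1.25) + (2.75)·(2.75) + (0.75)·(0.75) + (-2.25)·(-2.25)) / 3 = 14.75/3 = 4.9167
  Sample standard deviations s_i = √(s[i,i]):
  s(X) = √(11.3333) = 3.3665
  s(Y) = √(4.9167) = 2.2174

Step 3 — r_{ij} = s_{ij} / (s_i · s_j):
  r[X,X] = 1 (diagonal).
  r[X,Y] = 5.6667 / (3.3665 · 2.2174) = 5.6667 / 7.4647 = 0.7591
  r[Y,Y] = 1 (diagonal).

R is symmetric with unit diagonal. Assembling:

R = [[1, 0.7591],
 [0.7591, 1]]


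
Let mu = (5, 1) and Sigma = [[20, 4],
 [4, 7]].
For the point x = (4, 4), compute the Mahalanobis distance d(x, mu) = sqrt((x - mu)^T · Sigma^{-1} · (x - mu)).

Step 1 — centre the observation: (x - mu) = (-1, 3).

Step 2 — invert Sigma. det(Sigma) = 20·7 - (4)² = 124.
  Sigma^{-1} = (1/det) · [[d, -b], [-b, a]] = [[0.0565, -0.0323],
 [-0.0323, 0.1613]].

Step 3 — form the quadratic (x - mu)^T · Sigma^{-1} · (x - mu):
  Sigma^{-1} · (x - mu) = (-0.1532, 0.5161).
  (x - mu)^T · [Sigma^{-1} · (x - mu)] = (-1)·(-0.1532) + (3)·(0.5161) = 1.7016.

Step 4 — take square root: d = √(1.7016) ≈ 1.3045.

d(x, mu) = √(1.7016) ≈ 1.3045


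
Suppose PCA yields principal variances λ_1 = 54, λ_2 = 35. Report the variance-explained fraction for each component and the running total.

Step 1 — total variance = trace(Sigma) = Σ λ_i = 54 + 35 = 89.

Step 2 — fraction explained by component i = λ_i / Σ λ:
  PC1: 54/89 = 0.6067
  PC2: 35/89 = 0.3933

Step 3 — cumulative fraction after k components = (λ_1 + ... + λ_k) / Σ λ:
  k = 1: 54/89 = 0.6067
  k = 2: (54 + 35)/89 = 89/89 = 1

Summary (fraction, with percent):

explained: PC1 0.6067 (60.67%), PC2 0.3933 (39.33%);  cumulative: 0.6067, 1


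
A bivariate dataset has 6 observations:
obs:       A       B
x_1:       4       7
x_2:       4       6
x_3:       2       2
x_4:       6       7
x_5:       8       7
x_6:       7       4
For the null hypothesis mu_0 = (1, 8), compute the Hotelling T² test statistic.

Step 1 — sample mean vector:
  mean(A) = (4 + 4 + 2 + 6 + 8 + 7) / 6 = 31/6 = 5.1667
  mean(B) = (7 + 6 + 2 + 7 + 7 + 4) / 6 = 33/6 = 5.5
  x̄ = (5.1667, 5.5),  deviation x̄ - mu_0 = (5.1667, 5.5) - (1, 8) = (4.1667, -2.5).

Step 2 — sample covariance matrix, S[i,j] = (1/(n-1)) · Σ_k (x_{k,i} - mean_i) · (x_{k,j} - mean_j), divisor n-1 = 5:
  S[A,A] = ((-1.1667)·(-1.1667) + (-1.1667)·(-1.1667) + (-3.1667)·(-3.1667) + (0.8333)·(0.8333) + (2.8333)·(2.8333) + (1.8333)·(1.8333)) / 5 = 24.8333/5 = 4.9667
  S[A,B] = ((-1.1667)·(1.5) + (-1.1667)·(0.5) + (-3.1667)·(-3.5) + (0.8333)·(1.5) + (2.8333)·(1.5) + (1.8333)·(-1.5)) / 5 = 11.5/5 = 2.3
  S[B,B] = ((1.5)·(1.5) + (0.5)·(0.5) + (-3.5)·(-3.5) + (1.5)·(1.5) + (1.5)·(1.5) + (-1.5)·(-1.5)) / 5 = 21.5/5 = 4.3
  S = [[4.9667, 2.3],
 [2.3, 4.3]].

Step 3 — invert S. det(S) = 4.9667·4.3 - (2.3)² = 16.0667.
  S^{-1} = (1/det) · [[d, -b], [-b, a]] = [[0.2676, -0.1432],
 [-0.1432, 0.3091]].

Step 4 — quadratic form (x̄ - mu_0)^T · S^{-1} · (x̄ - mu_0):
  S^{-1} · (x̄ - mu_0) = (1.473, -1.3693),
  (x̄ - mu_0)^T · [...] = (4.1667)·(1.473) + (-2.5)·(-1.3693) = 9.5609.

Step 5 — scale by n: T² = 6 · 9.5609 = 57.3651.

T² ≈ 57.3651


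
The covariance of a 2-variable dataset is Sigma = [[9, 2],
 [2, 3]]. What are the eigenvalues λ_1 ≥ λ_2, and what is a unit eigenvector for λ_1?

Step 1 — characteristic polynomial of 2×2 Sigma:
  det(Sigma - λI) = λ² - trace · λ + det = 0.
  trace = 9 + 3 = 12, det = 9·3 - (2)² = 23.
Step 2 — discriminant:
  Δ = trace² - 4·det = 144 - 92 = 52.
Step 3 — eigenvalues:
  λ = (trace ± √Δ)/2 = (12 ± 7.2111)/2,
  λ_1 = 9.6056,  λ_2 = 2.3944.

Step 4 — unit eigenvector for λ_1: solve (Sigma - λ_1 I)v = 0. First row:
  (9 - 9.6056)·v_x + (2)·v_y = 0, i.e. (-0.6056)·v_x + (2)·v_y = 0,
  so v ∝ (b, λ_1 - a) = (2, 0.6056) = u.
  ||u|| = √((2)² + (0.6056)²) = √(4.3667) ≈ 2.0897,
  v_1 = u/||u|| ≈ (0.9571, 0.2898) (||v_1|| = 1).

λ_1 = 9.6056,  λ_2 = 2.3944;  v_1 ≈ (0.9571, 0.2898)


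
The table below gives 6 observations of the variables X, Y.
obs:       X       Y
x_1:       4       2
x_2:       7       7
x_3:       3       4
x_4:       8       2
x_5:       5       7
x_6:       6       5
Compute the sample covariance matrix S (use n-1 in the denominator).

Step 1 — column means:
  mean(X) = (4 + 7 + 3 + 8 + 5 + 6) / 6 = 33/6 = 5.5
  mean(Y) = (2 + 7 + 4 + 2 + 7 + 5) / 6 = 27/6 = 4.5

Step 2 — sample covariance S[i,j] = (1/(n-1)) · Σ_k (x_{k,i} - mean_i) · (x_{k,j} - mean_j), with n-1 = 5.
  S[X,X] = ((-1.5)·(-1.5) + (1.5)·(1.5) + (-2.5)·(-2.5) + (2.5)·(2.5) + (-0.5)·(-0.5) + (0.5)·(0.5)) / 5 = 17.5/5 = 3.5
  S[X,Y] = ((-1.5)·(-2.5) + (1.5)·(2.5) + (-2.5)·(-0.5) + (2.5)·(-2.5) + (-0.5)·(2.5) + (0.5)·(0.5)) / 5 = 1.5/5 = 0.3
  S[Y,Y] = ((-2.5)·(-2.5) + (2.5)·(2.5) + (-0.5)·(-0.5) + (-2.5)·(-2.5) + (2.5)·(2.5) + (0.5)·(0.5)) / 5 = 25.5/5 = 5.1

S is symmetric (S[j,i] = S[i,j]). Assembling:

S = [[3.5, 0.3],
 [0.3, 5.1]]


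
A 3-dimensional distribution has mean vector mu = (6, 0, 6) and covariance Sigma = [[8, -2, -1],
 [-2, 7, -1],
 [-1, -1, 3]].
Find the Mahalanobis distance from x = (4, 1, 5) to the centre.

Step 1 — centre the observation: (x - mu) = (-2, 1, -1).

Step 2 — invert Sigma (cofactor / det for 3×3, or solve directly):
  Sigma^{-1} = [[0.146, 0.0511, 0.0657],
 [0.0511, 0.1679, 0.073],
 [0.0657, 0.073, 0.3796]].

Step 3 — form the quadratic (x - mu)^T · Sigma^{-1} · (x - mu):
  Sigma^{-1} · (x - mu) = (-0.3066, -0.0073, -0.438).
  (x - mu)^T · [Sigma^{-1} · (x - mu)] = (-2)·(-0.3066) + (1)·(-0.0073) + (-1)·(-0.438) = 1.0438.

Step 4 — take square root: d = √(1.0438) ≈ 1.0217.

d(x, mu) = √(1.0438) ≈ 1.0217


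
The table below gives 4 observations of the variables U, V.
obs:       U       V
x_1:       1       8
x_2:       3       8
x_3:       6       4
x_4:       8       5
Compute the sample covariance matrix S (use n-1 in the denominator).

Step 1 — column means:
  mean(U) = (1 + 3 + 6 + 8) / 4 = 18/4 = 4.5
  mean(V) = (8 + 8 + 4 + 5) / 4 = 25/4 = 6.25

Step 2 — sample covariance S[i,j] = (1/(n-1)) · Σ_k (x_{k,i} - mean_i) · (x_{k,j} - mean_j), with n-1 = 3.
  S[U,U] = ((-3.5)·(-3.5) + (-1.5)·(-1.5) + (1.5)·(1.5) + (3.5)·(3.5)) / 3 = 29/3 = 9.6667
  S[U,V] = ((-3.5)·(1.75) + (-1.5)·(1.75) + (1.5)·(-2.25) + (3.5)·(-1.25)) / 3 = -16.5/3 = -5.5
  S[V,V] = ((1.75)·(1.75) + (1.75)·(1.75) + (-2.25)·(-2.25) + (-1.25)·(-1.25)) / 3 = 12.75/3 = 4.25

S is symmetric (S[j,i] = S[i,j]). Assembling:

S = [[9.6667, -5.5],
 [-5.5, 4.25]]


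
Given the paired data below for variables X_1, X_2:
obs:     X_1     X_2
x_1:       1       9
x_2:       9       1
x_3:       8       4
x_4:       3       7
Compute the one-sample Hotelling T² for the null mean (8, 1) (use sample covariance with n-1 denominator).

Step 1 — sample mean vector:
  mean(X_1) = (1 + 9 + 8 + 3) / 4 = 21/4 = 5.25
  mean(X_2) = (9 + 1 + 4 + 7) / 4 = 21/4 = 5.25
  x̄ = (5.25, 5.25),  deviation x̄ - mu_0 = (5.25, 5.25) - (8, 1) = (-2.75, 4.25).

Step 2 — sample covariance matrix, S[i,j] = (1/(n-1)) · Σ_k (x_{k,i} - mean_i) · (x_{k,j} - mean_j), divisor n-1 = 3:
  S[X_1,X_1] = ((-4.25)·(-4.25) + (3.75)·(3.75) + (2.75)·(2.75) + (-2.25)·(-2.25)) / 3 = 44.75/3 = 14.9167
  S[X_1,X_2] = ((-4.25)·(3.75) + (3.75)·(-4.25) + (2.75)·(-1.25) + (-2.25)·(1.75)) / 3 = -39.25/3 = -13.0833
  S[X_2,X_2] = ((3.75)·(3.75) + (-4.25)·(-4.25) + (-1.25)·(-1.25) + (1.75)·(1.75)) / 3 = 36.75/3 = 12.25
  S = [[14.9167, -13.0833],
 [-13.0833, 12.25]].

Step 3 — invert S. det(S) = 14.9167·12.25 - (-13.0833)² = 11.5556.
  S^{-1} = (1/det) · [[d, -b], [-b, a]] = [[1.0601, 1.1322],
 [1.1322, 1.2909]].

Step 4 — quadratic form (x̄ - mu_0)^T · S^{-1} · (x̄ - mu_0):
  S^{-1} · (x̄ - mu_0) = (1.8966, 2.3726),
  (x̄ - mu_0)^T · [...] = (-2.75)·(1.8966) + (4.25)·(2.3726) = 4.8678.

Step 5 — scale by n: T² = 4 · 4.8678 = 19.4712.

T² ≈ 19.4712


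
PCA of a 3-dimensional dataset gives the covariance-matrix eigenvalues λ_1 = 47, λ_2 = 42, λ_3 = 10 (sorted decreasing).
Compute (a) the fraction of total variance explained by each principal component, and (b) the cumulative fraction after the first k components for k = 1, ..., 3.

Step 1 — total variance = trace(Sigma) = Σ λ_i = 47 + 42 + 10 = 99.

Step 2 — fraction explained by component i = λ_i / Σ λ:
  PC1: 47/99 = 0.4747
  PC2: 42/99 = 0.4242
  PC3: 10/99 = 0.101

Step 3 — cumulative fraction after k components = (λ_1 + ... + λ_k) / Σ λ:
  k = 1: 47/99 = 0.4747
  k = 2: (47 + 42)/99 = 89/99 = 0.899
  k = 3: (47 + 42 + 10)/99 = 99/99 = 1

Summary (fraction, with percent):

explained: PC1 0.4747 (47.47%), PC2 0.4242 (42.42%), PC3 0.101 (10.1%);  cumulative: 0.4747, 0.899, 1


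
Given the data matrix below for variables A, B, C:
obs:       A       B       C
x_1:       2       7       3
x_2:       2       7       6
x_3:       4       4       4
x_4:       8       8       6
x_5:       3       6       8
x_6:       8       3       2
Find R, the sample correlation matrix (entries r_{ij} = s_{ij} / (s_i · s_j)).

Step 1 — column means:
  mean(A) = (2 + 2 + 4 + 8 + 3 + 8) / 6 = 27/6 = 4.5
  mean(B) = (7 + 7 + 4 + 8 + 6 + 3) / 6 = 35/6 = 5.8333
  mean(C) = (3 + 6 + 4 + 6 + 8 + 2) / 6 = 29/6 = 4.8333

Step 2 — sample variances and covariances s[i,j] = (1/(n-1)) · Σ_k (x_{k,i} - mean_i) · (x_{k,j} - mean_j), with n-1 = 5:
  s[A,A] = ((-2.5)·(-2.5) + (-2.5)·(-2.5) + (-0.5)·(-0.5) + (3.5)·(3.5) + (-1.5)·(-1.5) + (3.5)·(3.5)) / 5 = 39.5/5 = 7.9
  s[A,B] = ((-2.5)·(1.1667) + (-2.5)·(1.1667) + (-0.5)·(-1.8333) + (3.5)·(2.1667) + (-1.5)·(0.1667) + (3.5)·(-2.8333)) / 5 = -7.5/5 = -1.5
  s[A,C] = ((-2.5)·(-1.8333) + (-2.5)·(1.1667) + (-0.5)·(-0.8333) + (3.5)·(1.1667) + (-1.5)·(3.1667) + (3.5)·(-2.8333)) / 5 = -8.5/5 = -1.7
  s[B,B] = ((1.1667)·(1.1667) + (1.1667)·(1.1667) + (-1.8333)·(-1.8333) + (2.1667)·(2.1667) + (0.1667)·(0.1667) + (-2.8333)·(-2.8333)) / 5 = 18.8333/5 = 3.7667
  s[B,C] = ((1.1667)·(-1.8333) + (1.1667)·(1.1667) + (-1.8333)·(-0.8333) + (2.1667)·(1.1667) + (0.1667)·(3.1667) + (-2.8333)·(-2.8333)) / 5 = 11.8333/5 = 2.3667
  s[C,C] = ((-1.8333)·(-1.8333) + (1.1667)·(1.1667) + (-0.8333)·(-0.8333) + (1.1667)·(1.1667) + (3.1667)·(3.1667) + (-2.8333)·(-2.8333)) / 5 = 24.8333/5 = 4.9667
  Sample standard deviations s_i = √(s[i,i]):
  s(A) = √(7.9) = 2.8107
  s(B) = √(3.7667) = 1.9408
  s(C) = √(4.9667) = 2.2286

Step 3 — r_{ij} = s_{ij} / (s_i · s_j):
  r[A,A] = 1 (diagonal).
  r[A,B] = -1.5 / (2.8107 · 1.9408) = -1.5 / 5.455 = -0.275
  r[A,C] = -1.7 / (2.8107 · 2.2286) = -1.7 / 6.2639 = -0.2714
  r[B,B] = 1 (diagonal).
  r[B,C] = 2.3667 / (1.9408 · 2.2286) = 2.3667 / 4.3252 = 0.5472
  r[C,C] = 1 (diagonal).

R is symmetric with unit diagonal. Assembling:

R = [[1, -0.275, -0.2714],
 [-0.275, 1, 0.5472],
 [-0.2714, 0.5472, 1]]


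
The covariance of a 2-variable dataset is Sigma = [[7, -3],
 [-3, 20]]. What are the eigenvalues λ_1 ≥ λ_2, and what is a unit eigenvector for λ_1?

Step 1 — characteristic polynomial of 2×2 Sigma:
  det(Sigma - λI) = λ² - trace · λ + det = 0.
  trace = 7 + 20 = 27, det = 7·20 - (-3)² = 131.
Step 2 — discriminant:
  Δ = trace² - 4·det = 729 - 524 = 205.
Step 3 — eigenvalues:
  λ = (trace ± √Δ)/2 = (27 ± 14.3178)/2,
  λ_1 = 20.6589,  λ_2 = 6.3411.

Step 4 — unit eigenvector for λ_1: solve (Sigma - λ_1 I)v = 0. First row:
  (7 - 20.6589)·v_x + (-3)·v_y = 0, i.e. (-13.6589)·v_x + (-3)·v_y = 0,
  so v ∝ (b, λ_1 - a) = (-3, 13.6589); multiply by -1 so the first entry is positive: u = (3, -13.6589).
  ||u|| = √((3)² + (-13.6589)²) = √(195.5658) ≈ 13.9845,
  v_1 = u/||u|| ≈ (0.2145, -0.9767) (||v_1|| = 1).

λ_1 = 20.6589,  λ_2 = 6.3411;  v_1 ≈ (0.2145, -0.9767)


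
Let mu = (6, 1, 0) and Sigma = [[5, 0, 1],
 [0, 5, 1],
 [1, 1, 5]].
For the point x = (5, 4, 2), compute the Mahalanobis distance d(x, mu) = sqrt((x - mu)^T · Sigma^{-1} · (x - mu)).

Step 1 — centre the observation: (x - mu) = (-1, 3, 2).

Step 2 — invert Sigma (cofactor / det for 3×3, or solve directly):
  Sigma^{-1} = [[0.2087, 0.0087, -0.0435],
 [0.0087, 0.2087, -0.0435],
 [-0.0435, -0.0435, 0.2174]].

Step 3 — form the quadratic (x - mu)^T · Sigma^{-1} · (x - mu):
  Sigma^{-1} · (x - mu) = (-0.2696, 0.5304, 0.3478).
  (x - mu)^T · [Sigma^{-1} · (x - mu)] = (-1)·(-0.2696) + (3)·(0.5304) + (2)·(0.3478) = 2.5565.

Step 4 — take square root: d = √(2.5565) ≈ 1.5989.

d(x, mu) = √(2.5565) ≈ 1.5989


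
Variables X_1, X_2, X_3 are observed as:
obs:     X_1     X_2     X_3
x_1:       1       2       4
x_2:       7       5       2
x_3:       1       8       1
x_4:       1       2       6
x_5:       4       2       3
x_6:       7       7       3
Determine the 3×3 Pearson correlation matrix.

Step 1 — column means:
  mean(X_1) = (1 + 7 + 1 + 1 + 4 + 7) / 6 = 21/6 = 3.5
  mean(X_2) = (2 + 5 + 8 + 2 + 2 + 7) / 6 = 26/6 = 4.3333
  mean(X_3) = (4 + 2 + 1 + 6 + 3 + 3) / 6 = 19/6 = 3.1667

Step 2 — sample variances and covariances s[i,j] = (1/(n-1)) · Σ_k (x_{k,i} - mean_i) · (x_{k,j} - mean_j), with n-1 = 5:
  s[X_1,X_1] = ((-2.5)·(-2.5) + (3.5)·(3.5) + (-2.5)·(-2.5) + (-2.5)·(-2.5) + (0.5)·(0.5) + (3.5)·(3.5)) / 5 = 43.5/5 = 8.7
  s[X_1,X_2] = ((-2.5)·(-2.3333) + (3.5)·(0.6667) + (-2.5)·(3.6667) + (-2.5)·(-2.3333) + (0.5)·(-2.3333) + (3.5)·(2.6667)) / 5 = 13/5 = 2.6
  s[X_1,X_3] = ((-2.5)·(0.8333) + (3.5)·(-1.1667) + (-2.5)·(-2.1667) + (-2.5)·(2.8333) + (0.5)·(-0.1667) + (3.5)·(-0.1667)) / 5 = -8.5/5 = -1.7
  s[X_2,X_2] = ((-2.3333)·(-2.3333) + (0.6667)·(0.6667) + (3.6667)·(3.6667) + (-2.3333)·(-2.3333) + (-2.3333)·(-2.3333) + (2.6667)·(2.6667)) / 5 = 37.3333/5 = 7.4667
  s[X_2,X_3] = ((-2.3333)·(0.8333) + (0.6667)·(-1.1667) + (3.6667)·(-2.1667) + (-2.3333)·(2.8333) + (-2.3333)·(-0.1667) + (2.6667)·(-0.1667)) / 5 = -17.3333/5 = -3.4667
  s[X_3,X_3] = ((0.8333)·(0.8333) + (-1.1667)·(-1.1667) + (-2.1667)·(-2.1667) + (2.8333)·(2.8333) + (-0.1667)·(-0.1667) + (-0.1667)·(-0.1667)) / 5 = 14.8333/5 = 2.9667
  Sample standard deviations s_i = √(s[i,i]):
  s(X_1) = √(8.7) = 2.9496
  s(X_2) = √(7.4667) = 2.7325
  s(X_3) = √(2.9667) = 1.7224

Step 3 — r_{ij} = s_{ij} / (s_i · s_j):
  r[X_1,X_1] = 1 (diagonal).
  r[X_1,X_2] = 2.6 / (2.9496 · 2.7325) = 2.6 / 8.0598 = 0.3226
  r[X_1,X_3] = -1.7 / (2.9496 · 1.7224) = -1.7 / 5.0804 = -0.3346
  r[X_2,X_2] = 1 (diagonal).
  r[X_2,X_3] = -3.4667 / (2.7325 · 1.7224) = -3.4667 / 4.7065 = -0.7366
  r[X_3,X_3] = 1 (diagonal).

R is symmetric with unit diagonal. Assembling:

R = [[1, 0.3226, -0.3346],
 [0.3226, 1, -0.7366],
 [-0.3346, -0.7366, 1]]


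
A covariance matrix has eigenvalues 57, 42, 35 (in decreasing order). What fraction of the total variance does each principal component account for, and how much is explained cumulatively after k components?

Step 1 — total variance = trace(Sigma) = Σ λ_i = 57 + 42 + 35 = 134.

Step 2 — fraction explained by component i = λ_i / Σ λ:
  PC1: 57/134 = 0.4254
  PC2: 42/134 = 0.3134
  PC3: 35/134 = 0.2612

Step 3 — cumulative fraction after k components = (λ_1 + ... + λ_k) / Σ λ:
  k = 1: 57/134 = 0.4254
  k = 2: (57 + 42)/134 = 99/134 = 0.7388
  k = 3: (57 + 42 + 35)/134 = 134/134 = 1

Summary (fraction, with percent):

explained: PC1 0.4254 (42.54%), PC2 0.3134 (31.34%), PC3 0.2612 (26.12%);  cumulative: 0.4254, 0.7388, 1


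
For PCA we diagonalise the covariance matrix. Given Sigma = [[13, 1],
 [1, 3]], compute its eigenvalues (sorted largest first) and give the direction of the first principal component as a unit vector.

Step 1 — characteristic polynomial of 2×2 Sigma:
  det(Sigma - λI) = λ² - trace · λ + det = 0.
  trace = 13 + 3 = 16, det = 13·3 - (1)² = 38.
Step 2 — discriminant:
  Δ = trace² - 4·det = 256 - 152 = 104.
Step 3 — eigenvalues:
  λ = (trace ± √Δ)/2 = (16 ± 10.198)/2,
  λ_1 = 13.099,  λ_2 = 2.901.

Step 4 — unit eigenvector for λ_1: solve (Sigma - λ_1 I)v = 0. First row:
  (13 - 13.099)·v_x + (1)·v_y = 0, i.e. (-0.099)·v_x + (1)·v_y = 0,
  so v ∝ (b, λ_1 - a) = (1, 0.099) = u.
  ||u|| = √((1)² + (0.099)²) = √(1.0098) ≈ 1.0049,
  v_1 = u/||u|| ≈ (0.9951, 0.0985) (||v_1|| = 1).

λ_1 = 13.099,  λ_2 = 2.901;  v_1 ≈ (0.9951, 0.0985)


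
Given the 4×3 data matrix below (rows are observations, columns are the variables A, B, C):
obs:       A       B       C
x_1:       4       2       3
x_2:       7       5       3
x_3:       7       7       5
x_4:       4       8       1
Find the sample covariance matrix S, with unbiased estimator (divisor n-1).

Step 1 — column means:
  mean(A) = (4 + 7 + 7 + 4) / 4 = 22/4 = 5.5
  mean(B) = (2 + 5 + 7 + 8) / 4 = 22/4 = 5.5
  mean(C) = (3 + 3 + 5 + 1) / 4 = 12/4 = 3

Step 2 — sample covariance S[i,j] = (1/(n-1)) · Σ_k (x_{k,i} - mean_i) · (x_{k,j} - mean_j), with n-1 = 3.
  S[A,A] = ((-1.5)·(-1.5) + (1.5)·(1.5) + (1.5)·(1.5) + (-1.5)·(-1.5)) / 3 = 9/3 = 3
  S[A,B] = ((-1.5)·(-3.5) + (1.5)·(-0.5) + (1.5)·(1.5) + (-1.5)·(2.5)) / 3 = 3/3 = 1
  S[A,C] = ((-1.5)·(0) + (1.5)·(0) + (1.5)·(2) + (-1.5)·(-2)) / 3 = 6/3 = 2
  S[B,B] = ((-3.5)·(-3.5) + (-0.5)·(-0.5) + (1.5)·(1.5) + (2.5)·(2.5)) / 3 = 21/3 = 7
  S[B,C] = ((-3.5)·(0) + (-0.5)·(0) + (1.5)·(2) + (2.5)·(-2)) / 3 = -2/3 = -0.6667
  S[C,C] = ((0)·(0) + (0)·(0) + (2)·(2) + (-2)·(-2)) / 3 = 8/3 = 2.6667

S is symmetric (S[j,i] = S[i,j]). Assembling:

S = [[3, 1, 2],
 [1, 7, -0.6667],
 [2, -0.6667, 2.6667]]


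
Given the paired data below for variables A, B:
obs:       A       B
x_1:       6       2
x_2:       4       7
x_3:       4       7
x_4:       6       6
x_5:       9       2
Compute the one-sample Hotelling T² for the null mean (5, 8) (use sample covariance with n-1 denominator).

Step 1 — sample mean vector:
  mean(A) = (6 + 4 + 4 + 6 + 9) / 5 = 29/5 = 5.8
  mean(B) = (2 + 7 + 7 + 6 + 2) / 5 = 24/5 = 4.8
  x̄ = (5.8, 4.8),  deviation x̄ - mu_0 = (5.8, 4.8) - (5, 8) = (0.8, -3.2).

Step 2 — sample covariance matrix, S[i,j] = (1/(n-1)) · Σ_k (x_{k,i} - mean_i) · (x_{k,j} - mean_j), divisor n-1 = 4:
  S[A,A] = ((0.2)·(0.2) + (-1.8)·(-1.8) + (-1.8)·(-1.8) + (0.2)·(0.2) + (3.2)·(3.2)) / 4 = 16.8/4 = 4.2
  S[A,B] = ((0.2)·(-2.8) + (-1.8)·(2.2) + (-1.8)·(2.2) + (0.2)·(1.2) + (3.2)·(-2.8)) / 4 = -17.2/4 = -4.3
  S[B,B] = ((-2.8)·(-2.8) + (2.2)·(2.2) + (2.2)·(2.2) + (1.2)·(1.2) + (-2.8)·(-2.8)) / 4 = 26.8/4 = 6.7
  S = [[4.2, -4.3],
 [-4.3, 6.7]].

Step 3 — invert S. det(S) = 4.2·6.7 - (-4.3)² = 9.65.
  S^{-1} = (1/det) · [[d, -b], [-b, a]] = [[0.6943, 0.4456],
 [0.4456, 0.4352]].

Step 4 — quadratic form (x̄ - mu_0)^T · S^{-1} · (x̄ - mu_0):
  S^{-1} · (x̄ - mu_0) = (-0.8705, -1.0363),
  (x̄ - mu_0)^T · [...] = (0.8)·(-0.8705) + (-3.2)·(-1.0363) = 2.6197.

Step 5 — scale by n: T² = 5 · 2.6197 = 13.0984.

T² ≈ 13.0984


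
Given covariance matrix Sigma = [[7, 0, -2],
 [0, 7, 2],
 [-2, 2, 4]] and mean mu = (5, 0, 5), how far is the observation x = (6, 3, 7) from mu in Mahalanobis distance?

Step 1 — centre the observation: (x - mu) = (1, 3, 2).

Step 2 — invert Sigma (cofactor / det for 3×3, or solve directly):
  Sigma^{-1} = [[0.1714, -0.0286, 0.1],
 [-0.0286, 0.1714, -0.1],
 [0.1, -0.1, 0.35]].

Step 3 — form the quadratic (x - mu)^T · Sigma^{-1} · (x - mu):
  Sigma^{-1} · (x - mu) = (0.2857, 0.2857, 0.5).
  (x - mu)^T · [Sigma^{-1} · (x - mu)] = (1)·(0.2857) + (3)·(0.2857) + (2)·(0.5) = 2.1429.

Step 4 — take square root: d = √(2.1429) ≈ 1.4639.

d(x, mu) = √(2.1429) ≈ 1.4639


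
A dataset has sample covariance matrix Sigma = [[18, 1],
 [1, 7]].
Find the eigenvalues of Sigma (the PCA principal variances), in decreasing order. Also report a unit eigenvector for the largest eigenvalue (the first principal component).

Step 1 — characteristic polynomial of 2×2 Sigma:
  det(Sigma - λI) = λ² - trace · λ + det = 0.
  trace = 18 + 7 = 25, det = 18·7 - (1)² = 125.
Step 2 — discriminant:
  Δ = trace² - 4·det = 625 - 500 = 125.
Step 3 — eigenvalues:
  λ = (trace ± √Δ)/2 = (25 ± 11.1803)/2,
  λ_1 = 18.0902,  λ_2 = 6.9098.

Step 4 — unit eigenvector for λ_1: solve (Sigma - λ_1 I)v = 0. First row:
  (18 - 18.0902)·v_x + (1)·v_y = 0, i.e. (-0.0902)·v_x + (1)·v_y = 0,
  so v ∝ (b, λ_1 - a) = (1, 0.0902) = u.
  ||u|| = √((1)² + (0.0902)²) = √(1.0081) ≈ 1.0041,
  v_1 = u/||u|| ≈ (0.996, 0.0898) (||v_1|| = 1).

λ_1 = 18.0902,  λ_2 = 6.9098;  v_1 ≈ (0.996, 0.0898)
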